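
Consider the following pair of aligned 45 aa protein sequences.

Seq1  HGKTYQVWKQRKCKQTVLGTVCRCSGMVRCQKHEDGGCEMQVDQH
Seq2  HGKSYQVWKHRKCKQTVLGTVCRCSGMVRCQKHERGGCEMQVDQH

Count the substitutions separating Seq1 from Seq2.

3

Differing sites — 4:T/S; 10:Q/H; 35:D/R.
That gives 3 mismatches out of 45 aligned sites, so the Hamming distance is 3.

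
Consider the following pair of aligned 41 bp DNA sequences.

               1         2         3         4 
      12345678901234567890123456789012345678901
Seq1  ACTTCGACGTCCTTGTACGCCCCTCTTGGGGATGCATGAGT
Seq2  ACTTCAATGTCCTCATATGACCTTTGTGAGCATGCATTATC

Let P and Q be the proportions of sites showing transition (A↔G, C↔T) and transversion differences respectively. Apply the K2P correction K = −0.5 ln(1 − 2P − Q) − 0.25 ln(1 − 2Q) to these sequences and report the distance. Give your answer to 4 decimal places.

Differing sites — 6:G/A (Ti); 8:C/T (Ti); 14:T/C (Ti); 15:G/A (Ti); 18:C/T (Ti); 20:C/A (Tv); 23:C/T (Ti); 25:C/T (Ti); 26:T/G (Tv); 29:G/A (Ti); 31:G/C (Tv); 38:G/T (Tv); 40:G/T (Tv); 41:T/C (Ti).
Of the 14 differences, 9 transitions and 5 transversions over 41 sites: P = 9/41 = 0.219512, Q = 5/41 = 0.121951.
d = −0.5·ln(0.439025) − 0.25·ln(0.756098) = −0.5·(-0.823199) − 0.25·(-0.279584) = 0.4815.

0.4815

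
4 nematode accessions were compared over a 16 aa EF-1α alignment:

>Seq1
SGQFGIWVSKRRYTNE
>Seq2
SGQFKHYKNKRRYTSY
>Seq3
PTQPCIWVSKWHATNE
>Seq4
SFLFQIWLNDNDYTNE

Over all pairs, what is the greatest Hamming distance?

13

Pairwise Hamming distances:
  Seq1 vs Seq2: 7
  Seq1 vs Seq3: 7
  Seq1 vs Seq4: 8
  Seq2 vs Seq3: 13
  Seq2 vs Seq4: 11
  Seq3 vs Seq4: 11
The largest is 13, between Seq2 and Seq3.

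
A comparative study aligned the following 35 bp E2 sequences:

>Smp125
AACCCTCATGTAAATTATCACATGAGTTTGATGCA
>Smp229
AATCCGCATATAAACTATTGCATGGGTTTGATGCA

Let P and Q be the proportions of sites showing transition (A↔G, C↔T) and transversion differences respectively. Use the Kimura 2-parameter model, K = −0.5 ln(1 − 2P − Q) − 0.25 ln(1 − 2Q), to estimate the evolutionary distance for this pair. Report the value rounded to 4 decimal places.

0.2469

Differing sites — 3:C/T (Ti); 6:T/G (Tv); 10:G/A (Ti); 15:T/C (Ti); 19:C/T (Ti); 20:A/G (Ti); 25:A/G (Ti).
Of the 7 differences, 6 transitions and 1 transversion over 35 sites: P = 6/35 = 0.171429, Q = 1/35 = 0.028571.
d = −0.5·ln(0.628571) − 0.25·ln(0.942858) = −0.5·(-0.464306) − 0.25·(-0.058840) = 0.2469.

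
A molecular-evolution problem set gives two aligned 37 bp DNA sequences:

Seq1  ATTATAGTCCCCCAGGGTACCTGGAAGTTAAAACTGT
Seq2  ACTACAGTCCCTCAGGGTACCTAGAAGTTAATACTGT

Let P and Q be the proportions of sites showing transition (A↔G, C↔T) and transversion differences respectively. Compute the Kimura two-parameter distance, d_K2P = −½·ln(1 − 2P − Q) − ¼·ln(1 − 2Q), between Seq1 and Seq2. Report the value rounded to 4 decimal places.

0.1532

Mismatches occur at site 2 (T→C, transition), site 5 (T→C, transition), site 12 (C→T, transition), site 23 (G→A, transition), site 32 (A→T, transversion).
Of the 5 differences, 4 transitions and 1 transversion over 37 sites: P = 4/37 = 0.108108, Q = 1/37 = 0.027027.
d = −0.5·ln(0.756757) − 0.25·ln(0.945946) = −0.5·(-0.278713) − 0.25·(-0.055570) = 0.1532.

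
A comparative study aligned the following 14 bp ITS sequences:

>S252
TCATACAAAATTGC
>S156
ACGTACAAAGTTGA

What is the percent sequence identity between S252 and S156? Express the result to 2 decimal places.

71.43%

Mismatches occur at site 1 (T↔A), site 3 (A↔G), site 10 (A↔G), site 14 (C↔A).
10 of the 14 sites match, so the percent identity is 10/14 × 100 = 71.43%.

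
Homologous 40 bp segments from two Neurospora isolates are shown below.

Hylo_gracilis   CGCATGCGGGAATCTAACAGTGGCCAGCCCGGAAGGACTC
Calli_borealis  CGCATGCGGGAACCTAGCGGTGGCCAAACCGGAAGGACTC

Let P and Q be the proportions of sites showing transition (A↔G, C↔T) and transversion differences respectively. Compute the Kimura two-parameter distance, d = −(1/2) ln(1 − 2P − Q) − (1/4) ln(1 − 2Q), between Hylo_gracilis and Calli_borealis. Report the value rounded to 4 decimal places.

Differing sites — 13:T/C (Ti); 17:A/G (Ti); 19:A/G (Ti); 27:G/A (Ti); 28:C/A (Tv).
Of the 5 differences, 4 transitions and 1 transversion over 40 sites: P = 4/40 = 0.100000, Q = 1/40 = 0.025000.
d = −0.5·ln(0.775000) − 0.25·ln(0.950000) = −0.5·(-0.254892) − 0.25·(-0.051293) = 0.1403.

0.1403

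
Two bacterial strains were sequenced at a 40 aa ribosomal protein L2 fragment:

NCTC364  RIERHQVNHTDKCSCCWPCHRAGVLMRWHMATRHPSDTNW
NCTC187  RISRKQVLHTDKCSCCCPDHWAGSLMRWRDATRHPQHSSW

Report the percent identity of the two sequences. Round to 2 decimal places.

67.50%

Differing sites — 3:E/S; 5:H/K; 8:N/L; 17:W/C; 19:C/D; 21:R/W; 24:V/S; 29:H/R; 30:M/D; 36:S/Q; 37:D/H; 38:T/S; 39:N/S.
27 of the 40 sites match, so the percent identity is 27/40 × 100 = 67.50%.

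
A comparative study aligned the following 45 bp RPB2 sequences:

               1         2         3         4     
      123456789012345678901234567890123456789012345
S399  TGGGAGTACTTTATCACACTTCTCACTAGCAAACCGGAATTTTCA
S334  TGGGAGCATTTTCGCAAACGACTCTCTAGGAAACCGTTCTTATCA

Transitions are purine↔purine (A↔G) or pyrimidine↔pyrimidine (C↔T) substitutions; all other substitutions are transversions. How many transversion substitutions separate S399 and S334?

11

The sequences differ at positions 7 (T/C, transition), 9 (C/T, transition), 13 (A/C, transversion), 14 (T/G, transversion), 17 (C/A, transversion), 20 (T/G, transversion), 21 (T/A, transversion), 25 (A/T, transversion), 30 (C/G, transversion), 37 (G/T, transversion), 38 (A/T, transversion), 39 (A/C, transversion), 42 (T/A, transversion).
Of the 13 differences, 2 transitions and 11 transversions, so the answer is 11.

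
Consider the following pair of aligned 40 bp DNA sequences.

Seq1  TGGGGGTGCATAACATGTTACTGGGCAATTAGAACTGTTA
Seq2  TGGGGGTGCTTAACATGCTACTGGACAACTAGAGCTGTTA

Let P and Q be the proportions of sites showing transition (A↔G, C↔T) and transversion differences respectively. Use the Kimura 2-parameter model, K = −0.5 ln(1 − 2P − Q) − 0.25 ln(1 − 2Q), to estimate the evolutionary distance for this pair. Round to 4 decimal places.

Mismatches occur at site 10 (A↔T, transversion), site 18 (T↔C, transition), site 25 (G↔A, transition), site 29 (T↔C, transition), site 34 (A↔G, transition).
Of the 5 differences, 4 transitions and 1 transversion over 40 sites: P = 4/40 = 0.100000, Q = 1/40 = 0.025000.
d = −0.5·ln(0.775000) − 0.25·ln(0.950000) = −0.5·(-0.254892) − 0.25·(-0.051293) = 0.1403.

0.1403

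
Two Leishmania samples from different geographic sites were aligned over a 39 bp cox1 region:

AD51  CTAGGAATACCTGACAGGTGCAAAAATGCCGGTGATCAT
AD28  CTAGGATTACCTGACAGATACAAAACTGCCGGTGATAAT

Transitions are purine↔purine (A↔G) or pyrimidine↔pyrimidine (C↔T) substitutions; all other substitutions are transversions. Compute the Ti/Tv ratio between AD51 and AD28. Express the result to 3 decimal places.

0.667

Mismatches occur at site 7 (A/T, transversion), site 18 (G/A, transition), site 20 (G/A, transition), site 26 (A/C, transversion), site 37 (C/A, transversion).
Of the 5 differences, 2 transitions and 3 transversions, so Ti/Tv = 2/3 = 0.667.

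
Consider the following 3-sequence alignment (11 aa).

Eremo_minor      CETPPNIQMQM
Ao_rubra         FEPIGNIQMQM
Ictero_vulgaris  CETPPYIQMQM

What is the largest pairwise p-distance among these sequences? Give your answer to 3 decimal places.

0.455

Pairwise Hamming distances:
  Eremo_minor vs Ao_rubra: 4
  Eremo_minor vs Ictero_vulgaris: 1
  Ao_rubra vs Ictero_vulgaris: 5
The largest is 5 mismatches, between Ao_rubra and Ictero_vulgaris; p = 5/11 = 0.455.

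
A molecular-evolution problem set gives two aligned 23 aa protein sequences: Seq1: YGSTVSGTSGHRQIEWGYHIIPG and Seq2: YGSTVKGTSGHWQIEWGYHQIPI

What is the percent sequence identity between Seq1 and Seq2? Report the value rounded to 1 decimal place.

82.6%

Differing sites — 6:S/K; 12:R/W; 20:I/Q; 23:G/I.
19 of the 23 sites match, so the percent identity is 19/23 × 100 = 82.6%.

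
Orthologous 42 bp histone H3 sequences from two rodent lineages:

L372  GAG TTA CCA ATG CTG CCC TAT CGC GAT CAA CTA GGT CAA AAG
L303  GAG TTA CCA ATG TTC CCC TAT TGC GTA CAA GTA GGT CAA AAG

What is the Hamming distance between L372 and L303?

Differing sites — 13:C/T; 15:G/C; 22:C/T; 26:A/T; 27:T/A; 31:C/G.
That gives 6 mismatches out of 42 aligned sites, so the Hamming distance is 6.

6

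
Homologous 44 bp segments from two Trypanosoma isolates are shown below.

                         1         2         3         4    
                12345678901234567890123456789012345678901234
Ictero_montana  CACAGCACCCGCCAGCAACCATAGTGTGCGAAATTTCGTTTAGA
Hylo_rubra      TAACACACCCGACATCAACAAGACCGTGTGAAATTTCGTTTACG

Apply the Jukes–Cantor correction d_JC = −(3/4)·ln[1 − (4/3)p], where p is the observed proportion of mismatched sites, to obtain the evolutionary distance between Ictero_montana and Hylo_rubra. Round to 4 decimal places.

0.3756

Mismatches occur at site 1 (C/T), site 3 (C/A), site 4 (A/C), site 5 (G/A), site 12 (C/A), site 15 (G/T), site 20 (C/A), site 22 (T/G), site 24 (G/C), site 25 (T/C), site 29 (C/T), site 43 (G/C), site 44 (A/G).
p = 13/44 = 0.295455.
d = −0.75 · ln(1 − (4/3)·0.295455) = −0.75 · ln(0.606060) = −0.75 · (-0.500776) = 0.3756.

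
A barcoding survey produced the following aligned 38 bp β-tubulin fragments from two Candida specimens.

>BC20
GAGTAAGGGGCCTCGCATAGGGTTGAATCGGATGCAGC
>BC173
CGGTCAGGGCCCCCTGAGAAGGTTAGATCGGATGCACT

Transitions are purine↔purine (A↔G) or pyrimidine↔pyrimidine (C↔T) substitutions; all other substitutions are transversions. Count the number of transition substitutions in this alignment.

6

Mismatches occur at site 1 (G/C, transversion), site 2 (A/G, transition), site 5 (A/C, transversion), site 10 (G/C, transversion), site 13 (T/C, transition), site 15 (G/T, transversion), site 16 (C/G, transversion), site 18 (T/G, transversion), site 20 (G/A, transition), site 25 (G/A, transition), site 26 (A/G, transition), site 37 (G/C, transversion), site 38 (C/T, transition).
Of the 13 differences, 6 transitions and 7 transversions, so the answer is 6.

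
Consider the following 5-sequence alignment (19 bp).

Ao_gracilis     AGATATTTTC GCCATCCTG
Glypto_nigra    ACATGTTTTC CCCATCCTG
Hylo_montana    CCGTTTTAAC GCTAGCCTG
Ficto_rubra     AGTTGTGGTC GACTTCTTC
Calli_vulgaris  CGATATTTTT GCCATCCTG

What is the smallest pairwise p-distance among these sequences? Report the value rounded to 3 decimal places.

0.105

Pairwise Hamming distances:
  Ao_gracilis vs Glypto_nigra: 3
  Ao_gracilis vs Hylo_montana: 8
  Ao_gracilis vs Ficto_rubra: 8
  Ao_gracilis vs Calli_vulgaris: 2
  Glypto_nigra vs Hylo_montana: 8
  Glypto_nigra vs Ficto_rubra: 9
  Glypto_nigra vs Calli_vulgaris: 5
  Hylo_montana vs Ficto_rubra: 13
  Hylo_montana vs Calli_vulgaris: 8
  Ficto_rubra vs Calli_vulgaris: 10
The smallest is 2 mismatches, between Ao_gracilis and Calli_vulgaris; p = 2/19 = 0.105.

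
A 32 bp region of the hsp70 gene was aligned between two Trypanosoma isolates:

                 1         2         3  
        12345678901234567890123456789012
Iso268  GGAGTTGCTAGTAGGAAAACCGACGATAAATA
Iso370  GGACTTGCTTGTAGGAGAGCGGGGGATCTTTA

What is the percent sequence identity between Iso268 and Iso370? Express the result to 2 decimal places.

Differing sites — 4:G/C; 10:A/T; 17:A/G; 19:A/G; 21:C/G; 23:A/G; 24:C/G; 28:A/C; 29:A/T; 30:A/T.
22 of the 32 sites match, so the percent identity is 22/32 × 100 = 68.75%.

68.75%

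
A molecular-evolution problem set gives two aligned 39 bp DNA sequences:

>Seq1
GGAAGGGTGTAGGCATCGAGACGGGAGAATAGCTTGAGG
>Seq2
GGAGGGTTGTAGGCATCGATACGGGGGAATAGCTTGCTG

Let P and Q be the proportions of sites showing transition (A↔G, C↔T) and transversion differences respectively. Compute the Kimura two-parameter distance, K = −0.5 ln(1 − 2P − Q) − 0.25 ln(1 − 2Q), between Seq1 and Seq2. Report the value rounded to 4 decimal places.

Differing sites — 4:A/G (Ti); 7:G/T (Tv); 20:G/T (Tv); 26:A/G (Ti); 37:A/C (Tv); 38:G/T (Tv).
Of the 6 differences, 2 transitions and 4 transversions over 39 sites: P = 2/39 = 0.051282, Q = 4/39 = 0.102564.
d = −0.5·ln(0.794872) − 0.25·ln(0.794872) = −0.5·(-0.229574) − 0.25·(-0.229574) = 0.1722.

0.1722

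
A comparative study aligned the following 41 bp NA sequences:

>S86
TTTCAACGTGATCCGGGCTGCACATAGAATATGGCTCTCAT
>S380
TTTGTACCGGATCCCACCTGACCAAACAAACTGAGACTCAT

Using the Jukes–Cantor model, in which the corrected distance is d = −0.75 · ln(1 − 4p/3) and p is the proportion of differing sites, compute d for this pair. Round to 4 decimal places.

The sequences differ at positions 4 (C/G), 5 (A/T), 8 (G/C), 9 (T/G), 15 (G/C), 16 (G/A), 17 (G/C), 21 (C/A), 22 (A/C), 25 (T/A), 27 (G/C), 30 (T/A), 31 (A/C), 34 (G/A), 35 (C/G), 36 (T/A).
p = 16/41 = 0.390244.
d = −0.75 · ln(1 − (4/3)·0.390244) = −0.75 · ln(0.479675) = −0.75 · (-0.734646) = 0.5510.

0.5510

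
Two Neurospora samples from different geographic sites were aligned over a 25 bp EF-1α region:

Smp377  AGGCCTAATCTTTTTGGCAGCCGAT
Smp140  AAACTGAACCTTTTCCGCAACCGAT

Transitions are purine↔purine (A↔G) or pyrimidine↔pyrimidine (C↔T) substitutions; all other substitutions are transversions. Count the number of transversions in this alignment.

2

Differing sites — 2:G/A (Ti); 3:G/A (Ti); 5:C/T (Ti); 6:T/G (Tv); 9:T/C (Ti); 15:T/C (Ti); 16:G/C (Tv); 20:G/A (Ti).
Of the 8 differences, 6 transitions and 2 transversions, so the answer is 2.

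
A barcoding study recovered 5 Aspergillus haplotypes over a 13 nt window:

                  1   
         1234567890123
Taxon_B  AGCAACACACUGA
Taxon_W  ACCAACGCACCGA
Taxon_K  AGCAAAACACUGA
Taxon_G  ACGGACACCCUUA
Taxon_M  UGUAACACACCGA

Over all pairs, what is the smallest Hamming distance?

Pairwise Hamming distances:
  Taxon_B vs Taxon_W: 3
  Taxon_B vs Taxon_K: 1
  Taxon_B vs Taxon_G: 5
  Taxon_B vs Taxon_M: 3
  Taxon_W vs Taxon_K: 4
  Taxon_W vs Taxon_G: 6
  Taxon_W vs Taxon_M: 4
  Taxon_K vs Taxon_G: 6
  Taxon_K vs Taxon_M: 4
  Taxon_G vs Taxon_M: 7
The smallest is 1, between Taxon_B and Taxon_K.

1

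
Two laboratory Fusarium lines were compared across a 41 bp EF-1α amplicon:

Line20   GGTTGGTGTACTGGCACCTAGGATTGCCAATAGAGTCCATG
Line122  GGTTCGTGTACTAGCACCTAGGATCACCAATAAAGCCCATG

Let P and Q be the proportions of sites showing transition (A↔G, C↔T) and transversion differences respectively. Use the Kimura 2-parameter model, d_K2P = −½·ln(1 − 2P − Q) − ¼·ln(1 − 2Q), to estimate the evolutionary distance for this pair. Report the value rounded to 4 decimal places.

The sequences differ at positions 5 (G/C, transversion), 13 (G/A, transition), 25 (T/C, transition), 26 (G/A, transition), 33 (G/A, transition), 36 (T/C, transition).
Of the 6 differences, 5 transitions and 1 transversion over 41 sites: P = 5/41 = 0.121951, Q = 1/41 = 0.024390.
d = −0.5·ln(0.731708) − 0.25·ln(0.951220) = −0.5·(-0.312374) − 0.25·(-0.050010) = 0.1687.

0.1687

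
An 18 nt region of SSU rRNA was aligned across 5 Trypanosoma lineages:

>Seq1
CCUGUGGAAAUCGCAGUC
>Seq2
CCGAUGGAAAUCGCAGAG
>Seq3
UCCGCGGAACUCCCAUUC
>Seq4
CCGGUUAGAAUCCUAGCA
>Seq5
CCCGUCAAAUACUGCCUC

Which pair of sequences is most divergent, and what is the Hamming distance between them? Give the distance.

12

Pairwise Hamming distances:
  Seq1 vs Seq2: 4
  Seq1 vs Seq3: 6
  Seq1 vs Seq4: 8
  Seq1 vs Seq5: 9
  Seq2 vs Seq3: 9
  Seq2 vs Seq4: 8
  Seq2 vs Seq5: 12
  Seq3 vs Seq4: 11
  Seq3 vs Seq5: 10
  Seq4 vs Seq5: 11
The largest is 12, between Seq2 and Seq5.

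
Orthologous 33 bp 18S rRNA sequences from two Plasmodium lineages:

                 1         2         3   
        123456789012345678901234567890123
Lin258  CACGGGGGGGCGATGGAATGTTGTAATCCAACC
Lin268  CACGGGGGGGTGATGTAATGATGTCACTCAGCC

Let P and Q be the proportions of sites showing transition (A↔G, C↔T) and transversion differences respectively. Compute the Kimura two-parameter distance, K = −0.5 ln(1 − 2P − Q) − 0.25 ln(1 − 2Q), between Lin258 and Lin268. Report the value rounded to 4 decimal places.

Mismatches occur at site 11 (C↔T, transition), site 16 (G↔T, transversion), site 21 (T↔A, transversion), site 25 (A↔C, transversion), site 27 (T↔C, transition), site 28 (C↔T, transition), site 31 (A↔G, transition).
Of the 7 differences, 4 transitions and 3 transversions over 33 sites: P = 4/33 = 0.121212, Q = 3/33 = 0.090909.
d = −0.5·ln(0.666667) − 0.25·ln(0.818182) = −0.5·(-0.405465) − 0.25·(-0.200670) = 0.2529.

0.2529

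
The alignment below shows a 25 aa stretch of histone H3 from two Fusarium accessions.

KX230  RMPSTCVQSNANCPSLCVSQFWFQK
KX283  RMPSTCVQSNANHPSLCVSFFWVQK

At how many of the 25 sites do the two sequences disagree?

3

The sequences differ at positions 13 (C/H), 20 (Q/F), 23 (F/V).
That gives 3 mismatches out of 25 aligned sites, so the Hamming distance is 3.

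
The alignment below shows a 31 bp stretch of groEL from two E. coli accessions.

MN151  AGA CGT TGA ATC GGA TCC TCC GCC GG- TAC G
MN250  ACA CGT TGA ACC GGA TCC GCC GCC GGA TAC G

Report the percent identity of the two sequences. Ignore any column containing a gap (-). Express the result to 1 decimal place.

90.0%

Excluding the 1 gap column leaves 30 comparable sites.
Differing sites — 2:G/C; 11:T/C; 19:T/G.
27 of the 30 comparable sites match, so the percent identity is 27/30 × 100 = 90.0%.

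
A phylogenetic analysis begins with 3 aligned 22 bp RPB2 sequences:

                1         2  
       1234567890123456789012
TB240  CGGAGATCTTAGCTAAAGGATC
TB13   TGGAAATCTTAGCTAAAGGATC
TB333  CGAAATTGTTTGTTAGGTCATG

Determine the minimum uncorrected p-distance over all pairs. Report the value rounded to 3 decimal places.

Pairwise Hamming distances:
  TB240 vs TB13: 2
  TB240 vs TB333: 11
  TB13 vs TB333: 11
The smallest is 2 mismatches, between TB240 and TB13; p = 2/22 = 0.091.

0.091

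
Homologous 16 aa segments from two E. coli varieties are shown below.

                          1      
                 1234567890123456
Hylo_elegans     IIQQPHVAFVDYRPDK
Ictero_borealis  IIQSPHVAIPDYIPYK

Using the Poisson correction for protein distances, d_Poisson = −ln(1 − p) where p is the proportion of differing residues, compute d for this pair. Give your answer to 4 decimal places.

0.3747

The sequences differ at positions 4 (Q/S), 9 (F/I), 10 (V/P), 13 (R/I), 15 (D/Y).
p = 5/16 = 0.312500.
d = −ln(1 − 0.312500) = −ln(0.687500) = 0.3747.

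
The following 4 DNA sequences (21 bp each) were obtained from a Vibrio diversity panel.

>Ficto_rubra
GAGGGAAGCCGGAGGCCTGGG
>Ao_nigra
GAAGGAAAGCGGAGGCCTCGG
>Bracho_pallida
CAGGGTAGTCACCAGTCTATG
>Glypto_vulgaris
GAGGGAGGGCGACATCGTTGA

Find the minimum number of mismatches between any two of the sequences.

4

Pairwise Hamming distances:
  Ficto_rubra vs Ao_nigra: 4
  Ficto_rubra vs Bracho_pallida: 10
  Ficto_rubra vs Glypto_vulgaris: 9
  Ao_nigra vs Bracho_pallida: 12
  Ao_nigra vs Glypto_vulgaris: 10
  Bracho_pallida vs Glypto_vulgaris: 12
The smallest is 4, between Ficto_rubra and Ao_nigra.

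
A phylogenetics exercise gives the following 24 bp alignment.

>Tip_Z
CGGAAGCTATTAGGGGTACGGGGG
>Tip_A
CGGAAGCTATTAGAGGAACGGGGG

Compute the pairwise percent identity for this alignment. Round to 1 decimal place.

91.7%

Differing sites — 14:G/A; 17:T/A.
22 of the 24 sites match, so the percent identity is 22/24 × 100 = 91.7%.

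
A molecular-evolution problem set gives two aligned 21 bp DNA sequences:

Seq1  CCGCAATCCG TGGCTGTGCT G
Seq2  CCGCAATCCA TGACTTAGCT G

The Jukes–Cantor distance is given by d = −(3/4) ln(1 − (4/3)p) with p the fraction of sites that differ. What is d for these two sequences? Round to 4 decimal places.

The sequences differ at positions 10 (G/A), 13 (G/A), 16 (G/T), 17 (T/A).
p = 4/21 = 0.190476.
d = −0.75 · ln(1 − (4/3)·0.190476) = −0.75 · ln(0.746032) = −0.75 · (-0.292987) = 0.2197.

0.2197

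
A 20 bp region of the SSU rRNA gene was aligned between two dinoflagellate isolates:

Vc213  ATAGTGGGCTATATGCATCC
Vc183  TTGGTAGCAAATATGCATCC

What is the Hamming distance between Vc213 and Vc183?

The sequences differ at positions 1 (A/T), 3 (A/G), 6 (G/A), 8 (G/C), 9 (C/A), 10 (T/A).
That gives 6 mismatches out of 20 aligned sites, so the Hamming distance is 6.

6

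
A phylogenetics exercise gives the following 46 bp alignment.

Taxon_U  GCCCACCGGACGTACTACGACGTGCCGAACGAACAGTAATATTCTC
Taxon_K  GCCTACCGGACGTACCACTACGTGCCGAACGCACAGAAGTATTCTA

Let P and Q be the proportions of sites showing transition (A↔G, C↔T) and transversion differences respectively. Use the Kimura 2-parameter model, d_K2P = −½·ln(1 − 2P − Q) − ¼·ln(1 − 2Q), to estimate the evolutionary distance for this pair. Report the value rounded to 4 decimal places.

Differing sites — 4:C/T (Ti); 16:T/C (Ti); 19:G/T (Tv); 32:A/C (Tv); 37:T/A (Tv); 39:A/G (Ti); 46:C/A (Tv).
Of the 7 differences, 3 transitions and 4 transversions over 46 sites: P = 3/46 = 0.065217, Q = 4/46 = 0.086957.
d = −0.5·ln(0.782609) − 0.25·ln(0.826086) = −0.5·(-0.245122) − 0.25·(-0.191056) = 0.1703.

0.1703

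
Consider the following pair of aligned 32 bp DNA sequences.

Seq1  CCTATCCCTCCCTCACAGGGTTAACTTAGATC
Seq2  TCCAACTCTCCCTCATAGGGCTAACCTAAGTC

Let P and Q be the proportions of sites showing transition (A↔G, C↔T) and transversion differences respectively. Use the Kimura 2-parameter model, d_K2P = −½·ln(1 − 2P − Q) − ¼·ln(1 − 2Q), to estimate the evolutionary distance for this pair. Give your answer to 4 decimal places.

The sequences differ at positions 1 (C/T, transition), 3 (T/C, transition), 5 (T/A, transversion), 7 (C/T, transition), 16 (C/T, transition), 21 (T/C, transition), 26 (T/C, transition), 29 (G/A, transition), 30 (A/G, transition).
Of the 9 differences, 8 transitions and 1 transversion over 32 sites: P = 8/32 = 0.250000, Q = 1/32 = 0.031250.
d = −0.5·ln(0.468750) − 0.25·ln(0.937500) = −0.5·(-0.757686) − 0.25·(-0.064539) = 0.3950.

0.3950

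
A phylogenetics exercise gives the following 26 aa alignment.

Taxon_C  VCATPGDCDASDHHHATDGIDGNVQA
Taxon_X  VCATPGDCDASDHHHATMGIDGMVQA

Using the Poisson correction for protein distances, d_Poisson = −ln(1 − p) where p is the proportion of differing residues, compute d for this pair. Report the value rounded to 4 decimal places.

Mismatches occur at site 18 (D/M), site 23 (N/M).
p = 2/26 = 0.076923.
d = −ln(1 − 0.076923) = −ln(0.923077) = 0.0800.

0.0800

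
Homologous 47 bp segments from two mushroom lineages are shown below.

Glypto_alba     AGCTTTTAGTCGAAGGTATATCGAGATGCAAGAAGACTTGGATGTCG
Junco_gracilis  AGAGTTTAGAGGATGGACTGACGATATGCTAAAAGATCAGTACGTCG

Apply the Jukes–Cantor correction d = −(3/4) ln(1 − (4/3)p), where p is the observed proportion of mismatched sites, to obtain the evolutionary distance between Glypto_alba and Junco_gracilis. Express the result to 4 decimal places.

Mismatches occur at site 3 (C→A), site 4 (T→G), site 10 (T→A), site 11 (C→G), site 14 (A→T), site 17 (T→A), site 18 (A→C), site 20 (A→G), site 21 (T→A), site 25 (G→T), site 30 (A→T), site 32 (G→A), site 37 (C→T), site 38 (T→C), site 39 (T→A), site 41 (G→T), site 43 (T→C).
p = 17/47 = 0.361702.
d = −0.75 · ln(1 − (4/3)·0.361702) = −0.75 · ln(0.517731) = −0.75 · (-0.658299) = 0.4937.

0.4937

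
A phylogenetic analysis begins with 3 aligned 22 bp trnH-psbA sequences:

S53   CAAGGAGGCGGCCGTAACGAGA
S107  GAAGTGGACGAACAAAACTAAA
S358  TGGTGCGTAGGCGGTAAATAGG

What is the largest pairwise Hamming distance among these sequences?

16

Pairwise Hamming distances:
  S53 vs S107: 10
  S53 vs S358: 11
  S107 vs S358: 16
The largest is 16, between S107 and S358.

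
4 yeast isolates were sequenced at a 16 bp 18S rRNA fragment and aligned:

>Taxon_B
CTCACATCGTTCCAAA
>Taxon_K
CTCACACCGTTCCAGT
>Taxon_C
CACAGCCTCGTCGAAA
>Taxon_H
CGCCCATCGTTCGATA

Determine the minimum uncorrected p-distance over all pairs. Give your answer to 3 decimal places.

Pairwise Hamming distances:
  Taxon_B vs Taxon_K: 3
  Taxon_B vs Taxon_C: 8
  Taxon_B vs Taxon_H: 4
  Taxon_K vs Taxon_C: 9
  Taxon_K vs Taxon_H: 6
  Taxon_C vs Taxon_H: 9
The smallest is 3 mismatches, between Taxon_B and Taxon_K; p = 3/16 = 0.188.

0.188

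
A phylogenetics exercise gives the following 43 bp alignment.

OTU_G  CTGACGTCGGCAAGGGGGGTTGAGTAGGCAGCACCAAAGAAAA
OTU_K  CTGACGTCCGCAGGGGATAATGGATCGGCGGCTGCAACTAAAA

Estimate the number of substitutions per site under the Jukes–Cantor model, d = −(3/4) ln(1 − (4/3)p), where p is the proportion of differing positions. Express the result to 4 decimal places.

0.4270

The sequences differ at positions 9 (G/C), 13 (A/G), 17 (G/A), 18 (G/T), 19 (G/A), 20 (T/A), 23 (A/G), 24 (G/A), 26 (A/C), 30 (A/G), 33 (A/T), 34 (C/G), 38 (A/C), 39 (G/T).
p = 14/43 = 0.325581.
d = −0.75 · ln(1 − (4/3)·0.325581) = −0.75 · ln(0.565892) = −0.75 · (-0.569352) = 0.4270.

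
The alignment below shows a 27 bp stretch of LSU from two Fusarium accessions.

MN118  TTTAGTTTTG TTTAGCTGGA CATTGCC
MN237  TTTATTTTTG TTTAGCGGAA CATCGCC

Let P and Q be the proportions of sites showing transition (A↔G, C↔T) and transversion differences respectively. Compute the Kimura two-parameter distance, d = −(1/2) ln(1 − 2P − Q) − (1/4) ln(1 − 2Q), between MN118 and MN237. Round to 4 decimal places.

0.1657

Differing sites — 5:G/T (Tv); 17:T/G (Tv); 19:G/A (Ti); 24:T/C (Ti).
Of the 4 differences, 2 transitions and 2 transversions over 27 sites: P = 2/27 = 0.074074, Q = 2/27 = 0.074074.
d = −0.5·ln(0.777778) − 0.25·ln(0.851852) = −0.5·(-0.251314) − 0.25·(-0.160342) = 0.1657.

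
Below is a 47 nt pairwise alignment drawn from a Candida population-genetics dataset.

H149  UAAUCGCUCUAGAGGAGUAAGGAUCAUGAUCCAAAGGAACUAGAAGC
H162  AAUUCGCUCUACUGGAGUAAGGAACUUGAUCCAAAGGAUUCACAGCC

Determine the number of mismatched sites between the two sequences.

12

Mismatches occur at site 1 (U→A), site 3 (A→U), site 12 (G→C), site 13 (A→U), site 24 (U→A), site 26 (A→U), site 39 (A→U), site 40 (C→U), site 41 (U→C), site 43 (G→C), site 45 (A→G), site 46 (G→C).
That gives 12 mismatches out of 47 aligned sites, so the Hamming distance is 12.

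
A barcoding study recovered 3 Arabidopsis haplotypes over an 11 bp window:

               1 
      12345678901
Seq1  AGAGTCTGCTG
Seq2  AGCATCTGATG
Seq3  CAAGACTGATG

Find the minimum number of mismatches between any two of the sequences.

3

Pairwise Hamming distances:
  Seq1 vs Seq2: 3
  Seq1 vs Seq3: 4
  Seq2 vs Seq3: 5
The smallest is 3, between Seq1 and Seq2.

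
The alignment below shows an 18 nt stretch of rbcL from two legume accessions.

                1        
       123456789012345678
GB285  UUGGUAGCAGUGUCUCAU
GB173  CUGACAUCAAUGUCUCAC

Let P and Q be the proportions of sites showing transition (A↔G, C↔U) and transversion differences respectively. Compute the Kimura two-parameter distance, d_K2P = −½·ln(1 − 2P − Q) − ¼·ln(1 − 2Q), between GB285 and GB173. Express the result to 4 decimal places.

The sequences differ at positions 1 (U/C, transition), 4 (G/A, transition), 5 (U/C, transition), 7 (G/U, transversion), 10 (G/A, transition), 18 (U/C, transition).
Of the 6 differences, 5 transitions and 1 transversion over 18 sites: P = 5/18 = 0.277778, Q = 1/18 = 0.055556.
d = −0.5·ln(0.388888) − 0.25·ln(0.888888) = −0.5·(-0.944464) − 0.25·(-0.117784) = 0.5017.

0.5017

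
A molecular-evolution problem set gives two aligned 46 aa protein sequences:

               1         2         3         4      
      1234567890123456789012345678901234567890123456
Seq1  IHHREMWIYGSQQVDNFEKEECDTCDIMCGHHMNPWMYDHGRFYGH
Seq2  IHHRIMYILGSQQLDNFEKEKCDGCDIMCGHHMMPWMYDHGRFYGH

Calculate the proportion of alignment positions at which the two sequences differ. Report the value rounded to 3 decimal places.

Mismatches occur at site 5 (E↔I), site 7 (W↔Y), site 9 (Y↔L), site 14 (V↔L), site 21 (E↔K), site 24 (T↔G), site 34 (N↔M).
There are 7 differences over 46 sites, so p = 7/46 = 0.152.

0.152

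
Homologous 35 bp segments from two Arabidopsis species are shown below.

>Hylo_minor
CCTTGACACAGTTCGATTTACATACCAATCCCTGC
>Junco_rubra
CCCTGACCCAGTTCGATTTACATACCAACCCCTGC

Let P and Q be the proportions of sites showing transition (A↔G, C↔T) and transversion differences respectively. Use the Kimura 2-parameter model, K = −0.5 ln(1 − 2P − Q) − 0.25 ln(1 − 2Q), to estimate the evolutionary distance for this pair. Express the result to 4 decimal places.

0.0918

Mismatches occur at site 3 (T→C, transition), site 8 (A→C, transversion), site 29 (T→C, transition).
Of the 3 differences, 2 transitions and 1 transversion over 35 sites: P = 2/35 = 0.057143, Q = 1/35 = 0.028571.
d = −0.5·ln(0.857143) − 0.25·ln(0.942858) = −0.5·(-0.154151) − 0.25·(-0.058840) = 0.0918.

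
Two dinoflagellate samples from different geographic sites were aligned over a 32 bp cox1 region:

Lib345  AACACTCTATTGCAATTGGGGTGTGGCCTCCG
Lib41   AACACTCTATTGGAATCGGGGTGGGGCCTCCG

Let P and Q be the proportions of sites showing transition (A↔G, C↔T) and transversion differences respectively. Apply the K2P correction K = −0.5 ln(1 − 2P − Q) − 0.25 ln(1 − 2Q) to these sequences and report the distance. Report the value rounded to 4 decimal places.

Mismatches occur at site 13 (C→G, transversion), site 17 (T→C, transition), site 24 (T→G, transversion).
Of the 3 differences, 1 transition and 2 transversions over 32 sites: P = 1/32 = 0.031250, Q = 2/32 = 0.062500.
d = −0.5·ln(0.875000) − 0.25·ln(0.875000) = −0.5·(-0.133531) − 0.25·(-0.133531) = 0.1001.

0.1001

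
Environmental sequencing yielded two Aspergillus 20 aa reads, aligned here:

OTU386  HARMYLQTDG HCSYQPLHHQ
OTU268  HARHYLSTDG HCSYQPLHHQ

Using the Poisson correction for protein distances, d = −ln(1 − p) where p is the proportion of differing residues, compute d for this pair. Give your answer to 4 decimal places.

0.1054

The sequences differ at positions 4 (M/H), 7 (Q/S).
p = 2/20 = 0.100000.
d = −ln(1 − 0.100000) = −ln(0.900000) = 0.1054.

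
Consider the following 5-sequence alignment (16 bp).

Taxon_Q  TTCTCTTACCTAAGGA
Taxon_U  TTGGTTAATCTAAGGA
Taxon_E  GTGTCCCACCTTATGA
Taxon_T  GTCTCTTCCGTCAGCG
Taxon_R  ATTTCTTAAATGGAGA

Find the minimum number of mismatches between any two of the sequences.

5

Pairwise Hamming distances:
  Taxon_Q vs Taxon_U: 5
  Taxon_Q vs Taxon_E: 6
  Taxon_Q vs Taxon_T: 6
  Taxon_Q vs Taxon_R: 7
  Taxon_U vs Taxon_E: 8
  Taxon_U vs Taxon_T: 11
  Taxon_U vs Taxon_R: 10
  Taxon_E vs Taxon_T: 9
  Taxon_E vs Taxon_R: 9
  Taxon_T vs Taxon_R: 10
The smallest is 5, between Taxon_Q and Taxon_U.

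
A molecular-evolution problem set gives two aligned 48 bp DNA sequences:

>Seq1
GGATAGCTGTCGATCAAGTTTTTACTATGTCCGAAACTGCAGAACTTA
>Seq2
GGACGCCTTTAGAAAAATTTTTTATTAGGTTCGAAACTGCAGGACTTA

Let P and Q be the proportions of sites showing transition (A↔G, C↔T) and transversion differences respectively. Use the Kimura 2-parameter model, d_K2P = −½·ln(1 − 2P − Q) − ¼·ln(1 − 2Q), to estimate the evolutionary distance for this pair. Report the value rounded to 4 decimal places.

Differing sites — 4:T/C (Ti); 5:A/G (Ti); 6:G/C (Tv); 9:G/T (Tv); 11:C/A (Tv); 14:T/A (Tv); 15:C/A (Tv); 18:G/T (Tv); 25:C/T (Ti); 28:T/G (Tv); 31:C/T (Ti); 43:A/G (Ti).
Of the 12 differences, 5 transitions and 7 transversions over 48 sites: P = 5/48 = 0.104167, Q = 7/48 = 0.145833.
d = −0.5·ln(0.645833) − 0.25·ln(0.708334) = −0.5·(-0.437214) − 0.25·(-0.344840) = 0.3048.

0.3048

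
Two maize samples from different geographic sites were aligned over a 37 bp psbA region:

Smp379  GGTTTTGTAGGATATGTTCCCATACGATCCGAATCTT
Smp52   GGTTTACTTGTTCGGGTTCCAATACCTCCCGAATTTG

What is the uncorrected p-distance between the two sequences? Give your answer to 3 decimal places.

Mismatches occur at site 6 (T↔A), site 7 (G↔C), site 9 (A↔T), site 11 (G↔T), site 12 (A↔T), site 13 (T↔C), site 14 (A↔G), site 15 (T↔G), site 21 (C↔A), site 26 (G↔C), site 27 (A↔T), site 28 (T↔C), site 35 (C↔T), site 37 (T↔G).
There are 14 differences over 37 sites, so p = 14/37 = 0.378.

0.378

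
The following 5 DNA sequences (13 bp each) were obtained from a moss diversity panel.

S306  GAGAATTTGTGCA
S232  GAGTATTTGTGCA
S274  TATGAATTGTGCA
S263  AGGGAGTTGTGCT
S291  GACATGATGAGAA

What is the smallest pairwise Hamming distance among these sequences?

Pairwise Hamming distances:
  S306 vs S232: 1
  S306 vs S274: 4
  S306 vs S263: 5
  S306 vs S291: 6
  S232 vs S274: 4
  S232 vs S263: 5
  S232 vs S291: 7
  S274 vs S263: 5
  S274 vs S291: 8
  S263 vs S291: 9
The smallest is 1, between S306 and S232.

1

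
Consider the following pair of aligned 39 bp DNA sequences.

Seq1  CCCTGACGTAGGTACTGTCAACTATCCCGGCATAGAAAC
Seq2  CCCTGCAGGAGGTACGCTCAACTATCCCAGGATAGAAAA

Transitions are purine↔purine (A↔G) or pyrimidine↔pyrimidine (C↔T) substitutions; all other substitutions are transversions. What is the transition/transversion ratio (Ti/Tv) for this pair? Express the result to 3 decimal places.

0.143

Mismatches occur at site 6 (A↔C, transversion), site 7 (C↔A, transversion), site 9 (T↔G, transversion), site 16 (T↔G, transversion), site 17 (G↔C, transversion), site 29 (G↔A, transition), site 31 (C↔G, transversion), site 39 (C↔A, transversion).
Of the 8 differences, 1 transition and 7 transversions, so Ti/Tv = 1/7 = 0.143.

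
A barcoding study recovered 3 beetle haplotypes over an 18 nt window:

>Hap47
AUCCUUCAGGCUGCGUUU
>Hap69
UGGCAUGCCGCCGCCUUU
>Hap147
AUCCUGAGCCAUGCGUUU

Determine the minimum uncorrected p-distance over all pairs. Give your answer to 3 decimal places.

Pairwise Hamming distances:
  Hap47 vs Hap69: 9
  Hap47 vs Hap147: 6
  Hap69 vs Hap147: 11
The smallest is 6 mismatches, between Hap47 and Hap147; p = 6/18 = 0.333.

0.333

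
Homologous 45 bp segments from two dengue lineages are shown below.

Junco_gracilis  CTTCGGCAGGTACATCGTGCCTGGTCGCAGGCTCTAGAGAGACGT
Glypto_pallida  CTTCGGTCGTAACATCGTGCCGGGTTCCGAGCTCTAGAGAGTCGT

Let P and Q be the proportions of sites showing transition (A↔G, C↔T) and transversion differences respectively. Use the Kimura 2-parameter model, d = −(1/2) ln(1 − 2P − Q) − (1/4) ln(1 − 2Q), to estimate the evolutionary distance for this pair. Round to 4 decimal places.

0.2639

Differing sites — 7:C/T (Ti); 8:A/C (Tv); 10:G/T (Tv); 11:T/A (Tv); 22:T/G (Tv); 26:C/T (Ti); 27:G/C (Tv); 29:A/G (Ti); 30:G/A (Ti); 42:A/T (Tv).
Of the 10 differences, 4 transitions and 6 transversions over 45 sites: P = 4/45 = 0.088889, Q = 6/45 = 0.133333.
d = −0.5·ln(0.688889) − 0.25·ln(0.733334) = −0.5·(-0.372675) − 0.25·(-0.310154) = 0.2639.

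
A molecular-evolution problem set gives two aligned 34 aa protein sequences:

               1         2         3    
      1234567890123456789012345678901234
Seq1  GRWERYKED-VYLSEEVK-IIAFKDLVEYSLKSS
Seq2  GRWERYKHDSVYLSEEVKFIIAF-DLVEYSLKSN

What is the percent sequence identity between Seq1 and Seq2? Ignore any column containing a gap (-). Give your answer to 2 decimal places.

93.55%

Excluding the 3 gap columns leaves 31 comparable sites.
Differing sites — 8:E/H; 34:S/N.
29 of the 31 comparable sites match, so the percent identity is 29/31 × 100 = 93.55%.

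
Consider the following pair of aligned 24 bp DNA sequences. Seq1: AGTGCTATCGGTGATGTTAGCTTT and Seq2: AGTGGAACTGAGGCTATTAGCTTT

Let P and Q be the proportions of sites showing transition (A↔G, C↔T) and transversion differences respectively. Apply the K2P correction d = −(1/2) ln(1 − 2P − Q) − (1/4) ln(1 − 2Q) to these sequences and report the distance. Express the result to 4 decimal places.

Differing sites — 5:C/G (Tv); 6:T/A (Tv); 8:T/C (Ti); 9:C/T (Ti); 11:G/A (Ti); 12:T/G (Tv); 14:A/C (Tv); 16:G/A (Ti).
Of the 8 differences, 4 transitions and 4 transversions over 24 sites: P = 4/24 = 0.166667, Q = 4/24 = 0.166667.
d = −0.5·ln(0.499999) − 0.25·ln(0.666666) = −0.5·(-0.693149) − 0.25·(-0.405466) = 0.4479.

0.4479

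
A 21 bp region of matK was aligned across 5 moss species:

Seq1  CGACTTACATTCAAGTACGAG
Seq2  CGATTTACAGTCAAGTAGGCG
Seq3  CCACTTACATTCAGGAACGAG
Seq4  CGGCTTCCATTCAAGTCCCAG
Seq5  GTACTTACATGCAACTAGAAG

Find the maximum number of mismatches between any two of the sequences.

9

Pairwise Hamming distances:
  Seq1 vs Seq2: 4
  Seq1 vs Seq3: 3
  Seq1 vs Seq4: 4
  Seq1 vs Seq5: 6
  Seq2 vs Seq3: 7
  Seq2 vs Seq4: 8
  Seq2 vs Seq5: 8
  Seq3 vs Seq4: 7
  Seq3 vs Seq5: 8
  Seq4 vs Seq5: 9
The largest is 9, between Seq4 and Seq5.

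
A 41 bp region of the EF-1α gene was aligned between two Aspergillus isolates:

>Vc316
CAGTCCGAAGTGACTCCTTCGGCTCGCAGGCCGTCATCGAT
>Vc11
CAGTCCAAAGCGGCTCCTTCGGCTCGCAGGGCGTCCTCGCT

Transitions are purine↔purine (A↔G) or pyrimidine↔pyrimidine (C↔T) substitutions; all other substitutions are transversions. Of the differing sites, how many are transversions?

3

Differing sites — 7:G/A (Ti); 11:T/C (Ti); 13:A/G (Ti); 31:C/G (Tv); 36:A/C (Tv); 40:A/C (Tv).
Of the 6 differences, 3 transitions and 3 transversions, so the answer is 3.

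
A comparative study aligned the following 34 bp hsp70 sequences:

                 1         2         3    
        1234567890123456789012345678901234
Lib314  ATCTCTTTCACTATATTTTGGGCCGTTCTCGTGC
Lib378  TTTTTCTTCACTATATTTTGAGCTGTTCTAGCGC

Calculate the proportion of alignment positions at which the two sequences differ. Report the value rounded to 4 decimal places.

0.2353

Differing sites — 1:A/T; 3:C/T; 5:C/T; 6:T/C; 21:G/A; 24:C/T; 30:C/A; 32:T/C.
There are 8 differences over 34 sites, so p = 8/34 = 0.2353.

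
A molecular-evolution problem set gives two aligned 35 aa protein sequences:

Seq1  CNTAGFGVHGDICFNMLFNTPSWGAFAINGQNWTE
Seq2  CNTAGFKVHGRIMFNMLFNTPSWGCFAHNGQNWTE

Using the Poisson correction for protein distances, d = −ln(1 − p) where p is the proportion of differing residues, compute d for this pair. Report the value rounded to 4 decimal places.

0.1542

Differing sites — 7:G/K; 11:D/R; 13:C/M; 25:A/C; 28:I/H.
p = 5/35 = 0.142857.
d = −ln(1 − 0.142857) = −ln(0.857143) = 0.1542.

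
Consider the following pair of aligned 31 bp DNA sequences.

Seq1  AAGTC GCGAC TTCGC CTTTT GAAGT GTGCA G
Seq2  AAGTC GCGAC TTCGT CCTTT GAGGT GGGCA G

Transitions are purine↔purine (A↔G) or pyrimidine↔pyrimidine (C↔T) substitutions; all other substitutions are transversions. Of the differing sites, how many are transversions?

1

The sequences differ at positions 15 (C/T, transition), 17 (T/C, transition), 23 (A/G, transition), 27 (T/G, transversion).
Of the 4 differences, 3 transitions and 1 transversion, so the answer is 1.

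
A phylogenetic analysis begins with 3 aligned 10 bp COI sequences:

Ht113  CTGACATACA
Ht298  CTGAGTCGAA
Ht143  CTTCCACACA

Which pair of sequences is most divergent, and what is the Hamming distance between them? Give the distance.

6

Pairwise Hamming distances:
  Ht113 vs Ht298: 5
  Ht113 vs Ht143: 3
  Ht298 vs Ht143: 6
The largest is 6, between Ht298 and Ht143.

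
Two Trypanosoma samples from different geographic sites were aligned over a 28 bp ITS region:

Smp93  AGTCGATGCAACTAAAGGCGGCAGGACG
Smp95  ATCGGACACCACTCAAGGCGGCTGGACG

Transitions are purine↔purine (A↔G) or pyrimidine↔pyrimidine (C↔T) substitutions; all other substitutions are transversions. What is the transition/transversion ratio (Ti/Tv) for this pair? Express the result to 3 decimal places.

0.600

The sequences differ at positions 2 (G/T, transversion), 3 (T/C, transition), 4 (C/G, transversion), 7 (T/C, transition), 8 (G/A, transition), 10 (A/C, transversion), 14 (A/C, transversion), 23 (A/T, transversion).
Of the 8 differences, 3 transitions and 5 transversions, so Ti/Tv = 3/5 = 0.600.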